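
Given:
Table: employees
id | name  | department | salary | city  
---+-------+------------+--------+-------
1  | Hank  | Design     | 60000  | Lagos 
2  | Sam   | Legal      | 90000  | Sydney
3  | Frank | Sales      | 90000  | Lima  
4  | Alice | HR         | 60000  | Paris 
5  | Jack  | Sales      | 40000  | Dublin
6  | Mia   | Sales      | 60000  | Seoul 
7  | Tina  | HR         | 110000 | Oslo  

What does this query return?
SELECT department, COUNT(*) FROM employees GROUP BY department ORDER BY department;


Assigning each row to its department group:
  Hank -> Design
  Sam -> Legal
  Frank -> Sales
  Alice -> HR
  Jack -> Sales
  Mia -> Sales
  Tina -> HR


4 groups:
Design, 1
HR, 2
Legal, 1
Sales, 3


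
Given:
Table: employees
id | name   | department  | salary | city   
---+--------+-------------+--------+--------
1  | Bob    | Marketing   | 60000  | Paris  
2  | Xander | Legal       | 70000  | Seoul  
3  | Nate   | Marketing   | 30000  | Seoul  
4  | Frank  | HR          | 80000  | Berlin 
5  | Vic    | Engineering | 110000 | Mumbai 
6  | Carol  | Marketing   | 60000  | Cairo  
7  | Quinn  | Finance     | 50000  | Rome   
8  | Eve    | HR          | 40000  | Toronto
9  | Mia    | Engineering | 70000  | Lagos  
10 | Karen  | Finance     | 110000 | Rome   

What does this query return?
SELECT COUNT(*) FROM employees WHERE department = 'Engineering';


Counting rows where department = 'Engineering'
  Vic -> MATCH
  Mia -> MATCH


2


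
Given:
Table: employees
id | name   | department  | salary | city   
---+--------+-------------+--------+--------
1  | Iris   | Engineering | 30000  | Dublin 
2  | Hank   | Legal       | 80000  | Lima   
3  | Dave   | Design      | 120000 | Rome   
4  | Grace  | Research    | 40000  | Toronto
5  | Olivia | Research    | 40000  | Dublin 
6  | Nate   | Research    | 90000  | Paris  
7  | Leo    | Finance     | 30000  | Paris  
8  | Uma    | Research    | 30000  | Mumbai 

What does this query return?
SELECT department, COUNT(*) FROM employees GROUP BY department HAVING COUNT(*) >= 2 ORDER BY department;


Groups with count >= 2:
  Research: 4 -> PASS
  Design: 1 -> filtered out
  Engineering: 1 -> filtered out
  Finance: 1 -> filtered out
  Legal: 1 -> filtered out


1 groups:
Research, 4


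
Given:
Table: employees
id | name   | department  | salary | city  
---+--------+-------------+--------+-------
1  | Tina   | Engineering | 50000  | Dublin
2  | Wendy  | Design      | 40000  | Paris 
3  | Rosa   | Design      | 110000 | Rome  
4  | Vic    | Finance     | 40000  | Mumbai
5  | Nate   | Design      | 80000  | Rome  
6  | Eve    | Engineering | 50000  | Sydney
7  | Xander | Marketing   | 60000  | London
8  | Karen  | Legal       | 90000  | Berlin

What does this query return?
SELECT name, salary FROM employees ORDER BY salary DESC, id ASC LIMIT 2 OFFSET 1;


Sort by salary DESC (id ASC tiebreak), then skip 1 and take 2
Rows 2 through 3

2 rows:
Karen, 90000
Nate, 80000


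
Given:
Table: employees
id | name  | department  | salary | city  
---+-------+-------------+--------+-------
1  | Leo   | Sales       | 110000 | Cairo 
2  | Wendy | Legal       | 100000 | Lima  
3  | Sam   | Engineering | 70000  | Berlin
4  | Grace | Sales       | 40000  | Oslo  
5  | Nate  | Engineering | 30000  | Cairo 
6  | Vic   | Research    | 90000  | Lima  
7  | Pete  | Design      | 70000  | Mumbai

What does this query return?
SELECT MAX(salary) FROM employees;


Salaries: 110000, 100000, 70000, 40000, 30000, 90000, 70000
MAX = 110000

110000


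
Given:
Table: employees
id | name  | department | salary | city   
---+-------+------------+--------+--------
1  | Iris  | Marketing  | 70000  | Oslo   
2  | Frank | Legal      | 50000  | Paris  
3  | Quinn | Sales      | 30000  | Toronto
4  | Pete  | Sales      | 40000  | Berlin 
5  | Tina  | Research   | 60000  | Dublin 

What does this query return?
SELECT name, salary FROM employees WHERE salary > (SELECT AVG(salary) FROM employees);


Subquery: AVG(salary) = 50000.0
Filtering: salary > 50000.0
  Iris (70000) -> MATCH
  Tina (60000) -> MATCH


2 rows:
Iris, 70000
Tina, 60000


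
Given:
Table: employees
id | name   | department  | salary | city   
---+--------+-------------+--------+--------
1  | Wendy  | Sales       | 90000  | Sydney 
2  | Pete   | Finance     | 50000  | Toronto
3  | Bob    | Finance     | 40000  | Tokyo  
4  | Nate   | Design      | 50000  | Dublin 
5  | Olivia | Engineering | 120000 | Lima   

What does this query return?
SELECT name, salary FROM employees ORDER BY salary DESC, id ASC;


Sorting by salary DESC, then id ASC for ties

5 rows:
Olivia, 120000
Wendy, 90000
Pete, 50000
Nate, 50000
Bob, 40000


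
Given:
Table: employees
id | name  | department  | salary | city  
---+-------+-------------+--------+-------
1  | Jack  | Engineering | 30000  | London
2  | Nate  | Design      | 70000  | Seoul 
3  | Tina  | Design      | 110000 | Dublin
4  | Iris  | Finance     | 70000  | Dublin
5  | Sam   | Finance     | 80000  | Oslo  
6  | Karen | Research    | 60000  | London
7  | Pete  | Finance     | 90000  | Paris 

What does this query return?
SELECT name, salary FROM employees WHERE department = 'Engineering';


Filtering: department = 'Engineering'
Matching rows: 1

1 rows:
Jack, 30000


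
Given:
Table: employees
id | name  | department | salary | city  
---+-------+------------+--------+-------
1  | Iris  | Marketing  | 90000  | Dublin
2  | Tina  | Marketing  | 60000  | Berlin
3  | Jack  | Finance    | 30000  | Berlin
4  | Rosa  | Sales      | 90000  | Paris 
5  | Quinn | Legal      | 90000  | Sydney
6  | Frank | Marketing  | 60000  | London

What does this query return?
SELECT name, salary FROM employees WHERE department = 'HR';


Filtering: department = 'HR'
Matching rows: 0

Empty result set (0 rows)


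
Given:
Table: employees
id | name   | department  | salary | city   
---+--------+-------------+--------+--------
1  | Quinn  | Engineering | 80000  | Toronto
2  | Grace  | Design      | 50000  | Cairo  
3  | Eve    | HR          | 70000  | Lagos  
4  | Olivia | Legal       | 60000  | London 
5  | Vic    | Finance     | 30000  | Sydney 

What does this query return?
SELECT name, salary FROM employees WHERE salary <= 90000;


Filtering: salary <= 90000
Matching: 5 rows

5 rows:
Quinn, 80000
Grace, 50000
Eve, 70000
Olivia, 60000
Vic, 30000


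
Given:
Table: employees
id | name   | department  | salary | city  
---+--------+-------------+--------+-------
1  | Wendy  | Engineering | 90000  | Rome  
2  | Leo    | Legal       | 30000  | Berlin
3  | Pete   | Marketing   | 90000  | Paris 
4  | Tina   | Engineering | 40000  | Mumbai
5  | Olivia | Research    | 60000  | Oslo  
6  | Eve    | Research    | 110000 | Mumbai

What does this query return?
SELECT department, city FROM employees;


Projecting columns: department, city

6 rows:
Engineering, Rome
Legal, Berlin
Marketing, Paris
Engineering, Mumbai
Research, Oslo
Research, Mumbai


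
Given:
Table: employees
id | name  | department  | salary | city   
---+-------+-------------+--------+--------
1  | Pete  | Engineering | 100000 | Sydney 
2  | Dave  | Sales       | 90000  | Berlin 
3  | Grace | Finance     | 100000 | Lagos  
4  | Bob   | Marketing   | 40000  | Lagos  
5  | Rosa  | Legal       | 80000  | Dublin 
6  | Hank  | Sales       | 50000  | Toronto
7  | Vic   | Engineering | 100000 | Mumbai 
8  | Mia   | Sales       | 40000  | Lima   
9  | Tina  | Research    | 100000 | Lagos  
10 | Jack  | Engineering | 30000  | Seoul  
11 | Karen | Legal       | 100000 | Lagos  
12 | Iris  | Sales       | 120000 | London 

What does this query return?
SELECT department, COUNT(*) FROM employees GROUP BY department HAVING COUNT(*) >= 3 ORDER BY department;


Groups with count >= 3:
  Engineering: 3 -> PASS
  Sales: 4 -> PASS
  Finance: 1 -> filtered out
  Legal: 2 -> filtered out
  Marketing: 1 -> filtered out
  Research: 1 -> filtered out


2 groups:
Engineering, 3
Sales, 4


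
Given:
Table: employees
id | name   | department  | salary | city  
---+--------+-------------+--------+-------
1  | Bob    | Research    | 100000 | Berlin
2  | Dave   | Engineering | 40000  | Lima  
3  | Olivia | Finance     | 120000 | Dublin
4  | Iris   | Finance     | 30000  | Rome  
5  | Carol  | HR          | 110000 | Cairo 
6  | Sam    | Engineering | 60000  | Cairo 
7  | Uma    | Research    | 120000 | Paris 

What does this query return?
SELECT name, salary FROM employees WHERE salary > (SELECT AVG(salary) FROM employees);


Subquery: AVG(salary) = 82857.14
Filtering: salary > 82857.14
  Bob (100000) -> MATCH
  Olivia (120000) -> MATCH
  Carol (110000) -> MATCH
  Uma (120000) -> MATCH


4 rows:
Bob, 100000
Olivia, 120000
Carol, 110000
Uma, 120000


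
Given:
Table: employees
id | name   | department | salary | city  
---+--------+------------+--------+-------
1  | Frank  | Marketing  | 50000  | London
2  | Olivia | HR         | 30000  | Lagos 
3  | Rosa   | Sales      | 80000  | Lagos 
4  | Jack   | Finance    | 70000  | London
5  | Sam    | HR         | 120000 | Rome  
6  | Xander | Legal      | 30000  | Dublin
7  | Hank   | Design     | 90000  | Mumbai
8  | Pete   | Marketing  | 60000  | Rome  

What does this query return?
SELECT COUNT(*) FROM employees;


COUNT(*) counts all rows

8


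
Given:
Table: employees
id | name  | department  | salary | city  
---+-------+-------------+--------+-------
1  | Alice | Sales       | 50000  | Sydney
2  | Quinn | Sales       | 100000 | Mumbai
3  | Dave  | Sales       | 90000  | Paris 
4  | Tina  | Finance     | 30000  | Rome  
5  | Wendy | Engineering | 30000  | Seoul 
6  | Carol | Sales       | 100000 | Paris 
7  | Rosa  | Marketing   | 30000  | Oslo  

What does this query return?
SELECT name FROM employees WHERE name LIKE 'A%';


LIKE 'A%' matches names starting with 'A'
Matching: 1

1 rows:
Alice


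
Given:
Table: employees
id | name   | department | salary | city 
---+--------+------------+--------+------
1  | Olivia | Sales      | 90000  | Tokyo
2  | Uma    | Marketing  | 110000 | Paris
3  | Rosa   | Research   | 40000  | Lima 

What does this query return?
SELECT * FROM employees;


SELECT * returns all 3 rows with all columns

3 rows:
1, Olivia, Sales, 90000, Tokyo
2, Uma, Marketing, 110000, Paris
3, Rosa, Research, 40000, Lima


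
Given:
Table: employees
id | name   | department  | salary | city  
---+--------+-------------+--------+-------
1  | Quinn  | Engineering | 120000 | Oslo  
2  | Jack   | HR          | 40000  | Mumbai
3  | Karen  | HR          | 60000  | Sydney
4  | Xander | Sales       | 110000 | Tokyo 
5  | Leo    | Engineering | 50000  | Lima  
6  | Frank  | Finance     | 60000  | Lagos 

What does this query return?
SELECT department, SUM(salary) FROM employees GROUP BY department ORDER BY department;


Summing salary within each department:
  Engineering: 120000 + 50000 = 170000
  Finance: 60000 = 60000
  HR: 40000 + 60000 = 100000
  Sales: 110000 = 110000


4 groups:
Engineering, 170000
Finance, 60000
HR, 100000
Sales, 110000


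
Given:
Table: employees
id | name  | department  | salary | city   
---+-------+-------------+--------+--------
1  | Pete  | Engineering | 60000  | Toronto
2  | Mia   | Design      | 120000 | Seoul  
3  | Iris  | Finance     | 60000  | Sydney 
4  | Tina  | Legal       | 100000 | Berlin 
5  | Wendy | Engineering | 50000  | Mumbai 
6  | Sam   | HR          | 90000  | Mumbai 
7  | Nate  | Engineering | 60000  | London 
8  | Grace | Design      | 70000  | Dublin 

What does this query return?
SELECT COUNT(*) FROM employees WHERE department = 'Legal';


Counting rows where department = 'Legal'
  Tina -> MATCH


1


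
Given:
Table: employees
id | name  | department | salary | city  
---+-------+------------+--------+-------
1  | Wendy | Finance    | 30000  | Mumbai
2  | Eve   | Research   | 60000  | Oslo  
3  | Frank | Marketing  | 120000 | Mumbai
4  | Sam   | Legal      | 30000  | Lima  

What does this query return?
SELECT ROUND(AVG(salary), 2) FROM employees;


SUM(salary) = 240000
COUNT = 4
ROUND(AVG, 2) = ROUND(240000 / 4, 2) = 60000.0

60000.0


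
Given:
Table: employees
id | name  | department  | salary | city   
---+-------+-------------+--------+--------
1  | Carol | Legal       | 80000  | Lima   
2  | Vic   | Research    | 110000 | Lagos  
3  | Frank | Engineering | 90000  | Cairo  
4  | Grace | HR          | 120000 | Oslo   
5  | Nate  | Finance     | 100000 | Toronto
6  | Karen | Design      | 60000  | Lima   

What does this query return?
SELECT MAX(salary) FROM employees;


Salaries: 80000, 110000, 90000, 120000, 100000, 60000
MAX = 120000

120000


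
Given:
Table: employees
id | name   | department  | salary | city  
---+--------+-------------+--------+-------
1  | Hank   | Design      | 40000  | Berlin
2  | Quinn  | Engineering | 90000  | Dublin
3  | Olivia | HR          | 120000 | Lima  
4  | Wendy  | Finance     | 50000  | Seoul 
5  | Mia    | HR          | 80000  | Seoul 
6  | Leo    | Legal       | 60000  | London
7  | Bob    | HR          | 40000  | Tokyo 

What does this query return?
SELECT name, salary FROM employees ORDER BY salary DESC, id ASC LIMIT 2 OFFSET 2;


Sort by salary DESC (id ASC tiebreak), then skip 2 and take 2
Rows 3 through 4

2 rows:
Mia, 80000
Leo, 60000


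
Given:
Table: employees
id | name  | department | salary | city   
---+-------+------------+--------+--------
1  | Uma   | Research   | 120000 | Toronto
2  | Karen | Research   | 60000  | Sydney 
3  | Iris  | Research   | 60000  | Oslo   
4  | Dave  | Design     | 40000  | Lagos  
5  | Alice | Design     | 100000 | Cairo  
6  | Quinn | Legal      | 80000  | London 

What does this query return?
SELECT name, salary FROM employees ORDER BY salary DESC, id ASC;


Sorting by salary DESC, then id ASC for ties

6 rows:
Uma, 120000
Alice, 100000
Quinn, 80000
Karen, 60000
Iris, 60000
Dave, 40000


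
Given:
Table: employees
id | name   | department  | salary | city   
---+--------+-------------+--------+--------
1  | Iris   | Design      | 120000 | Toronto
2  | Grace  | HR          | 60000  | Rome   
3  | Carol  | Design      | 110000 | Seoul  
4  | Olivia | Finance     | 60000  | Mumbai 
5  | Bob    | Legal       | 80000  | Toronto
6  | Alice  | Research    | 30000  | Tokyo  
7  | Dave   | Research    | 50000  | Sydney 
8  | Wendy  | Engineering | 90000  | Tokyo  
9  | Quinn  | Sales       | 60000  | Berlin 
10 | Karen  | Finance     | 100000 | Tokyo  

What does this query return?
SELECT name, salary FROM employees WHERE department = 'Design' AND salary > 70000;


Filtering: department = 'Design' AND salary > 70000
Matching: 2 rows

2 rows:
Iris, 120000
Carol, 110000


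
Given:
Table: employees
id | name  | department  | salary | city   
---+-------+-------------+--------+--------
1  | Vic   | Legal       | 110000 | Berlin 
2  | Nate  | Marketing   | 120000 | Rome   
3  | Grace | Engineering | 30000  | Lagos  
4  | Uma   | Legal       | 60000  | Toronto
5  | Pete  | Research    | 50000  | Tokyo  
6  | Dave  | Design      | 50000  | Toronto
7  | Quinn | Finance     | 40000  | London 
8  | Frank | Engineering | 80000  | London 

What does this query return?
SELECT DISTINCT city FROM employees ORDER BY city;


All 'city' values (row order): Berlin, Rome, Lagos, Toronto, Tokyo, Toronto, London, London
Removing duplicates leaves 6 unique value(s).

6 values:
Berlin
Lagos
London
Rome
Tokyo
Toronto


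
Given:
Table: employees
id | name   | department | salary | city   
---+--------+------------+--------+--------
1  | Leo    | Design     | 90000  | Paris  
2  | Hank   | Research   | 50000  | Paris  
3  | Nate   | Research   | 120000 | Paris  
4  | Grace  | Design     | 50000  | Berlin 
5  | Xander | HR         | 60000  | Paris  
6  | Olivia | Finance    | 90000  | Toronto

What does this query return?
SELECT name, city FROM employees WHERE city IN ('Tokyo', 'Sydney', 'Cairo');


Filtering: city IN ('Tokyo', 'Sydney', 'Cairo')
Matching: 0 rows

Empty result set (0 rows)


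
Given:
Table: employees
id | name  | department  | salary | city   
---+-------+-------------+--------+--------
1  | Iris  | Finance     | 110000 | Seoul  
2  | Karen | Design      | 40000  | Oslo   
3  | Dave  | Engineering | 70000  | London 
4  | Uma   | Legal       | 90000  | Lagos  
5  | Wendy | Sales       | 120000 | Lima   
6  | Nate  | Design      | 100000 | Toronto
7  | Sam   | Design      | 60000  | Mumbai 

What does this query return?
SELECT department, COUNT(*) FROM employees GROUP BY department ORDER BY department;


Assigning each row to its department group:
  Iris -> Finance
  Karen -> Design
  Dave -> Engineering
  Uma -> Legal
  Wendy -> Sales
  Nate -> Design
  Sam -> Design


5 groups:
Design, 3
Engineering, 1
Finance, 1
Legal, 1
Sales, 1


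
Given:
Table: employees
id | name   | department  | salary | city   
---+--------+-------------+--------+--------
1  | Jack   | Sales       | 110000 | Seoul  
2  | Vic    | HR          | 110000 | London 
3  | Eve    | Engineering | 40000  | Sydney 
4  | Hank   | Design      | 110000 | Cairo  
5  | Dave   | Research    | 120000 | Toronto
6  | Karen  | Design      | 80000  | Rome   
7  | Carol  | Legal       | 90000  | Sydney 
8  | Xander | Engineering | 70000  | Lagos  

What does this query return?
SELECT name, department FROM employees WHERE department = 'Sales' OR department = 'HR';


Filtering: department = 'Sales' OR 'HR'
Matching: 2 rows

2 rows:
Jack, Sales
Vic, HR


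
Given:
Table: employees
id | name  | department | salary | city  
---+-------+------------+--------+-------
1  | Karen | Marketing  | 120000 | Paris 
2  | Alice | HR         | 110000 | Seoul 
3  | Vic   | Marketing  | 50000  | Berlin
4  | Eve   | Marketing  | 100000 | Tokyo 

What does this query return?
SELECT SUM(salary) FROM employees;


SUM(salary) = 120000 + 110000 + 50000 + 100000 = 380000

380000


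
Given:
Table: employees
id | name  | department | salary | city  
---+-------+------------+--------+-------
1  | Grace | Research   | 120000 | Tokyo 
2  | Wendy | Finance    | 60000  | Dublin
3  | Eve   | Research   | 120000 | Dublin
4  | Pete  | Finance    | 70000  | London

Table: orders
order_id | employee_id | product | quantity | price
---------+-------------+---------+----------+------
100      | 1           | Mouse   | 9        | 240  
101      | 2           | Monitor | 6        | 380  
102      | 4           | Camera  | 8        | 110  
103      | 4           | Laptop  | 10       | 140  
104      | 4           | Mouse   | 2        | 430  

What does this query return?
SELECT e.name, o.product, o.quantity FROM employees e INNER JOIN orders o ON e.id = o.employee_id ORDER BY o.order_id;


Joining employees.id = orders.employee_id:
  employee Grace (id=1) -> order Mouse
  employee Wendy (id=2) -> order Monitor
  employee Pete (id=4) -> order Camera
  employee Pete (id=4) -> order Laptop
  employee Pete (id=4) -> order Mouse


5 rows:
Grace, Mouse, 9
Wendy, Monitor, 6
Pete, Camera, 8
Pete, Laptop, 10
Pete, Mouse, 2


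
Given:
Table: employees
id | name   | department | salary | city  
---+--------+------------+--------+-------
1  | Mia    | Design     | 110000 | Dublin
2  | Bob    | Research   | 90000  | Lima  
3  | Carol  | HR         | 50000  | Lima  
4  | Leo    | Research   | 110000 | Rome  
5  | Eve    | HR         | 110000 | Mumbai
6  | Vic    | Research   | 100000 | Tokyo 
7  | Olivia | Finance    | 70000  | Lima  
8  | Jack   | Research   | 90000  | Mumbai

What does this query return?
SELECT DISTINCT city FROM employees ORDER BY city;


All 'city' values (row order): Dublin, Lima, Lima, Rome, Mumbai, Tokyo, Lima, Mumbai
Removing duplicates leaves 5 unique value(s).

5 values:
Dublin
Lima
Mumbai
Rome
Tokyo


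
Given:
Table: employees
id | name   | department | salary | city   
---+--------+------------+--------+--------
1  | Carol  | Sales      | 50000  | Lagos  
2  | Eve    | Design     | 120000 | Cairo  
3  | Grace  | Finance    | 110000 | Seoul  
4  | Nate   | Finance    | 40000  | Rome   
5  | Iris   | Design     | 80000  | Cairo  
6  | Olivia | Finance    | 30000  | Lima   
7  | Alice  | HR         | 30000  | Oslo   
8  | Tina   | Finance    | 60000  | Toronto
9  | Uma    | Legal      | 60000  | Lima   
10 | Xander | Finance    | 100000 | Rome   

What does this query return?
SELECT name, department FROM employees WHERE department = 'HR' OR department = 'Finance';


Filtering: department = 'HR' OR 'Finance'
Matching: 6 rows

6 rows:
Grace, Finance
Nate, Finance
Olivia, Finance
Alice, HR
Tina, Finance
Xander, Finance


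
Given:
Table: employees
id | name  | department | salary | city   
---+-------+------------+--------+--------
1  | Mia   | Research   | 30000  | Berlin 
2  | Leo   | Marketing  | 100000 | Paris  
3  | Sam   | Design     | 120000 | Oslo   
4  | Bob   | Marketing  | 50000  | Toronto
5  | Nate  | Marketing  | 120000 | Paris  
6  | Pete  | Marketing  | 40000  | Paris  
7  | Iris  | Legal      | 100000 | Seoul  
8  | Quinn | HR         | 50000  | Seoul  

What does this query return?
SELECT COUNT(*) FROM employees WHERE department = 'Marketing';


Counting rows where department = 'Marketing'
  Leo -> MATCH
  Bob -> MATCH
  Nate -> MATCH
  Pete -> MATCH


4


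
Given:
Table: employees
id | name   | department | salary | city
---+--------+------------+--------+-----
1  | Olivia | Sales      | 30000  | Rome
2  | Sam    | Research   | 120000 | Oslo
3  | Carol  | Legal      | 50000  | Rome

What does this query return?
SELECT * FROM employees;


SELECT * returns all 3 rows with all columns

3 rows:
1, Olivia, Sales, 30000, Rome
2, Sam, Research, 120000, Oslo
3, Carol, Legal, 50000, Rome


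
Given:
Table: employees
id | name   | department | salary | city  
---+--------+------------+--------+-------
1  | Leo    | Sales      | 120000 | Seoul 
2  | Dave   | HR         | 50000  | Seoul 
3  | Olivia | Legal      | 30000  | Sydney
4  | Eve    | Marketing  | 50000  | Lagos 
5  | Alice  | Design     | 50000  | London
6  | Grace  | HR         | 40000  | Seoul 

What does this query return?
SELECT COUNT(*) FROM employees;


COUNT(*) counts all rows

6


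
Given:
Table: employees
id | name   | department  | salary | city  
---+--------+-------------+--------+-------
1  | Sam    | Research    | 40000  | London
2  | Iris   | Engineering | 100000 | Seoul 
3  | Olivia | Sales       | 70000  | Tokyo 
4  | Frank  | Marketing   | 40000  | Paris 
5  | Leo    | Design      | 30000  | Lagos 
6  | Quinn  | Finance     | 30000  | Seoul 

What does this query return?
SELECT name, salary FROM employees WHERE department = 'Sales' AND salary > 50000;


Filtering: department = 'Sales' AND salary > 50000
Matching: 1 rows

1 rows:
Olivia, 70000


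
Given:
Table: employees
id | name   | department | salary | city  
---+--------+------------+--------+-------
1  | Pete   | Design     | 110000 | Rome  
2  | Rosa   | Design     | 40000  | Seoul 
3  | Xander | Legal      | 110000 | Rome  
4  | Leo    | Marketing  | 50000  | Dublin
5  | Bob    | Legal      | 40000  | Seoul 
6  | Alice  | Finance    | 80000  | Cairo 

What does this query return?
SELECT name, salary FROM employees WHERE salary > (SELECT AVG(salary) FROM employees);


Subquery: AVG(salary) = 71666.67
Filtering: salary > 71666.67
  Pete (110000) -> MATCH
  Xander (110000) -> MATCH
  Alice (80000) -> MATCH


3 rows:
Pete, 110000
Xander, 110000
Alice, 80000


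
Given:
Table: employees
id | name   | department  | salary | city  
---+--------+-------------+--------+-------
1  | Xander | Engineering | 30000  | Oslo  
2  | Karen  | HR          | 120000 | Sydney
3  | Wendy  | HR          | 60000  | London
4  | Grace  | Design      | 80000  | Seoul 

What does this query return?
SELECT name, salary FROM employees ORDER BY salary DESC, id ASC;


Sorting by salary DESC, then id ASC for ties

4 rows:
Karen, 120000
Grace, 80000
Wendy, 60000
Xander, 30000


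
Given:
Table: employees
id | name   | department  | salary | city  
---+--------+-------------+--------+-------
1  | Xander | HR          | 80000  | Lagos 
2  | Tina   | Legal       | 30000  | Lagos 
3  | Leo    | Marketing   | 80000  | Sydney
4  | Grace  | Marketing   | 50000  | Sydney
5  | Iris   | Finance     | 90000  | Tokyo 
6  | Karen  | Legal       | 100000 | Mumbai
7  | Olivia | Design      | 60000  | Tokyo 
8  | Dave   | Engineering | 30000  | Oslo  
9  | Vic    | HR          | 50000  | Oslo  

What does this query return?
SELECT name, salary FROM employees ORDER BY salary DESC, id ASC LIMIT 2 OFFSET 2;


Sort by salary DESC (id ASC tiebreak), then skip 2 and take 2
Rows 3 through 4

2 rows:
Xander, 80000
Leo, 80000


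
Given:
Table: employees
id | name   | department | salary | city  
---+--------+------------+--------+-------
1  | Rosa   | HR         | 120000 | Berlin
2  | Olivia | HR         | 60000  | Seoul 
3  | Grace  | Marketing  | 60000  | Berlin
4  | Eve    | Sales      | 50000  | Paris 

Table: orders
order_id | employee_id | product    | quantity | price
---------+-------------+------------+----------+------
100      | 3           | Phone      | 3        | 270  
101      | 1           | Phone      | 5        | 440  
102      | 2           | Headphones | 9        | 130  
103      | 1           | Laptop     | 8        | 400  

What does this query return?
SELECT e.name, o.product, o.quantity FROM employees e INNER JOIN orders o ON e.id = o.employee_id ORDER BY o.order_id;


Joining employees.id = orders.employee_id:
  employee Grace (id=3) -> order Phone
  employee Rosa (id=1) -> order Phone
  employee Olivia (id=2) -> order Headphones
  employee Rosa (id=1) -> order Laptop


4 rows:
Grace, Phone, 3
Rosa, Phone, 5
Olivia, Headphones, 9
Rosa, Laptop, 8


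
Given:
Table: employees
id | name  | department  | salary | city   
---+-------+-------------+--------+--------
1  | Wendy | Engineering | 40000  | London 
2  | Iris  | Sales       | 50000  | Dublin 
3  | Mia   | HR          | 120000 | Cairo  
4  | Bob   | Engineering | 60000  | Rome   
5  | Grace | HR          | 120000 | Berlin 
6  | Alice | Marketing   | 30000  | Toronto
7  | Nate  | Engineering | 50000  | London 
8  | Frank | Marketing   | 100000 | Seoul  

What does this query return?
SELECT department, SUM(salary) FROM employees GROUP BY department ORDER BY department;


Summing salary within each department:
  Engineering: 40000 + 60000 + 50000 = 150000
  HR: 120000 + 120000 = 240000
  Marketing: 30000 + 100000 = 130000
  Sales: 50000 = 50000


4 groups:
Engineering, 150000
HR, 240000
Marketing, 130000
Sales, 50000


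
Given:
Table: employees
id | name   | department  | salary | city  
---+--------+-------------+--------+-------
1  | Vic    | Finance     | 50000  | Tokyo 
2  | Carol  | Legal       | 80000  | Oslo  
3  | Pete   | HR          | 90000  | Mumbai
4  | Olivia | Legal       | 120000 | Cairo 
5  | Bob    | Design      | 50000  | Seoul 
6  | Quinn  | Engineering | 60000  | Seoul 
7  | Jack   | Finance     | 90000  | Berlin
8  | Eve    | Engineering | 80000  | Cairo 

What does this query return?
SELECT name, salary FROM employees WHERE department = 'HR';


Filtering: department = 'HR'
Matching rows: 1

1 rows:
Pete, 90000


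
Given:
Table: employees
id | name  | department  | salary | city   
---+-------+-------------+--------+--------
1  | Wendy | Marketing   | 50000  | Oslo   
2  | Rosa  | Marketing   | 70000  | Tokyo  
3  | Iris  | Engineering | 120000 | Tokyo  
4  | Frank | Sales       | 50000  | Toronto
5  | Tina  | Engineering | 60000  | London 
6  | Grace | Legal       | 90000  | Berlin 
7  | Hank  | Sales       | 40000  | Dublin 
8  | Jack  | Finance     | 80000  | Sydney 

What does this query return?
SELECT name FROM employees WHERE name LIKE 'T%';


LIKE 'T%' matches names starting with 'T'
Matching: 1

1 rows:
Tina


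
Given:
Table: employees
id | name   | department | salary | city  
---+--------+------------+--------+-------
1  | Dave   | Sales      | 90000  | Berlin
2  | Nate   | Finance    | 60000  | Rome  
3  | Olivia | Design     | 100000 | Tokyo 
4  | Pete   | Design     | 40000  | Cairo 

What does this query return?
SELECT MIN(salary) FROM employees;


Salaries: 90000, 60000, 100000, 40000
MIN = 40000

40000


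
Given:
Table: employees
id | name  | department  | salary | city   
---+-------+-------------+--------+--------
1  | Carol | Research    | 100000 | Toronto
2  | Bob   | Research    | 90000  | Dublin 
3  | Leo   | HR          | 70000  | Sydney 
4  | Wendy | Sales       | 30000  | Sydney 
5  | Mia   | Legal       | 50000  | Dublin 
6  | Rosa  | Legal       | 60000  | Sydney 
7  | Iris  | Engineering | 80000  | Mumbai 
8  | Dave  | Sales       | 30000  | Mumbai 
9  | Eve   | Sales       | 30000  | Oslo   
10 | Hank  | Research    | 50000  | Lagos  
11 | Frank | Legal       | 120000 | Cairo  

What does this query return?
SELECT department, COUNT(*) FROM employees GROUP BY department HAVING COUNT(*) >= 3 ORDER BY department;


Groups with count >= 3:
  Legal: 3 -> PASS
  Research: 3 -> PASS
  Sales: 3 -> PASS
  Engineering: 1 -> filtered out
  HR: 1 -> filtered out


3 groups:
Legal, 3
Research, 3
Sales, 3


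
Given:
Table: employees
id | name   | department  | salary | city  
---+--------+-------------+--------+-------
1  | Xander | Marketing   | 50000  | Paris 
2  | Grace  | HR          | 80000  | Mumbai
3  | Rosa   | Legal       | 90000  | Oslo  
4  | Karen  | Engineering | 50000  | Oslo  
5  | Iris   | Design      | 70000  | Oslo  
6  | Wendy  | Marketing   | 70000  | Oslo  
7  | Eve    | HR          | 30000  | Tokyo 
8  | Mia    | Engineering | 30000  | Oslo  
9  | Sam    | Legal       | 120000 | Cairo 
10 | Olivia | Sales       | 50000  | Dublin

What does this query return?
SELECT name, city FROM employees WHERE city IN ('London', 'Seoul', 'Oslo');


Filtering: city IN ('London', 'Seoul', 'Oslo')
Matching: 5 rows

5 rows:
Rosa, Oslo
Karen, Oslo
Iris, Oslo
Wendy, Oslo
Mia, Oslo


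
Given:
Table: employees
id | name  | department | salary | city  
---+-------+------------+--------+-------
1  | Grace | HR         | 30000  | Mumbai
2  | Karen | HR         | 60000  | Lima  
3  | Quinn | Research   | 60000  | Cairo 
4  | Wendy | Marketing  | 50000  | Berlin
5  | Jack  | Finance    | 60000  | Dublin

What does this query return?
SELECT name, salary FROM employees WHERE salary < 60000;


Filtering: salary < 60000
Matching: 2 rows

2 rows:
Grace, 30000
Wendy, 50000


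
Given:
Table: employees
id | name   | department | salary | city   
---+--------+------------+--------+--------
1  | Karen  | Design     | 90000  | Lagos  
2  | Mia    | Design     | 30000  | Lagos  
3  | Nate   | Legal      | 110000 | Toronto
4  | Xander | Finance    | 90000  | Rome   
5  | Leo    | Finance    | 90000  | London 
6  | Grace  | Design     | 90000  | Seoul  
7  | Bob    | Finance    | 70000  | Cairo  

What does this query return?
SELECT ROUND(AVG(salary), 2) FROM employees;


SUM(salary) = 570000
COUNT = 7
ROUND(AVG, 2) = ROUND(570000 / 7, 2) = 81428.57

81428.57


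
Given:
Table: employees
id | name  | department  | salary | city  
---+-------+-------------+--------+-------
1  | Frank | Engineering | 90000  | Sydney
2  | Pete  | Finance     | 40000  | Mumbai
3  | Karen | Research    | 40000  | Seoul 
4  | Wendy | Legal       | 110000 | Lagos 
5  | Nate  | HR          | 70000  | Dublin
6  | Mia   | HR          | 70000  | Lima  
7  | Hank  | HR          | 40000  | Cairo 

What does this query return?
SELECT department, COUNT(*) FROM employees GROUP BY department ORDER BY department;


Assigning each row to its department group:
  Frank -> Engineering
  Pete -> Finance
  Karen -> Research
  Wendy -> Legal
  Nate -> HR
  Mia -> HR
  Hank -> HR


5 groups:
Engineering, 1
Finance, 1
HR, 3
Legal, 1
Research, 1


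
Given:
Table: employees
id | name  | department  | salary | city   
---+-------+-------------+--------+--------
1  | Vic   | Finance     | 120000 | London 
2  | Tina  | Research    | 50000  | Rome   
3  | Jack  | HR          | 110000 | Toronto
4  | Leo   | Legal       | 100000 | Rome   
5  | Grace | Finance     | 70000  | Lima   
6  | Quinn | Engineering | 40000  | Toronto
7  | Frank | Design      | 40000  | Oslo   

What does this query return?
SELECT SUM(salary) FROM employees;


SUM(salary) = 120000 + 50000 + 110000 + 100000 + 70000 + 40000 + 40000 = 530000

530000


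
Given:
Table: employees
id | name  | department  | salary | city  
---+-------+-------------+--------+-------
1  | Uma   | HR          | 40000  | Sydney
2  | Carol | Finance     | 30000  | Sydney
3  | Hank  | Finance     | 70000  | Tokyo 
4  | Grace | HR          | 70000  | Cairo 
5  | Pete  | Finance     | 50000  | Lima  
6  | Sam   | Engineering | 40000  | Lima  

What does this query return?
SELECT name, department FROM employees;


Projecting columns: name, department

6 rows:
Uma, HR
Carol, Finance
Hank, Finance
Grace, HR
Pete, Finance
Sam, Engineering


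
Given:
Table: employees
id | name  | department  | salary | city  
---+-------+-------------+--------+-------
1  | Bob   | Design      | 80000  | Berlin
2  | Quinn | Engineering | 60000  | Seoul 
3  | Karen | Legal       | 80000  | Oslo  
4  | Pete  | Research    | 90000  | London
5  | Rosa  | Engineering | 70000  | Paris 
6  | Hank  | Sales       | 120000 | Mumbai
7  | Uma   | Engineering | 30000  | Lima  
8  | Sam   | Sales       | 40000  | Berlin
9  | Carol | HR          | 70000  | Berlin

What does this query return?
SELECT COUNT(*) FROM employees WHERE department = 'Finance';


Counting rows where department = 'Finance'


0


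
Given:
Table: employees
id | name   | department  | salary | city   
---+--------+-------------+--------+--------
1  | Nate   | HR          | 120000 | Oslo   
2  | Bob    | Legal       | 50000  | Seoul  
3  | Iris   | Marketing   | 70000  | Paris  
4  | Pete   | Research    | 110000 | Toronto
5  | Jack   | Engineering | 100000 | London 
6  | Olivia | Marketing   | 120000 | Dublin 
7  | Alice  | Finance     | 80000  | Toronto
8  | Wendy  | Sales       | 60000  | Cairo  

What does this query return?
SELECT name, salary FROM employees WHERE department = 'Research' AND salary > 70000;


Filtering: department = 'Research' AND salary > 70000
Matching: 1 rows

1 rows:
Pete, 110000


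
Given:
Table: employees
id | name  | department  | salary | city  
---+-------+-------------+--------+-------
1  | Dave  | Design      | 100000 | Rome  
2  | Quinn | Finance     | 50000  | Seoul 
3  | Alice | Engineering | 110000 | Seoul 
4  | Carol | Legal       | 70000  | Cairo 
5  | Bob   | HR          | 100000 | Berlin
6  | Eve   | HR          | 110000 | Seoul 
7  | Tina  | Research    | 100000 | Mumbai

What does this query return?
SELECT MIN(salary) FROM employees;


Salaries: 100000, 50000, 110000, 70000, 100000, 110000, 100000
MIN = 50000

50000


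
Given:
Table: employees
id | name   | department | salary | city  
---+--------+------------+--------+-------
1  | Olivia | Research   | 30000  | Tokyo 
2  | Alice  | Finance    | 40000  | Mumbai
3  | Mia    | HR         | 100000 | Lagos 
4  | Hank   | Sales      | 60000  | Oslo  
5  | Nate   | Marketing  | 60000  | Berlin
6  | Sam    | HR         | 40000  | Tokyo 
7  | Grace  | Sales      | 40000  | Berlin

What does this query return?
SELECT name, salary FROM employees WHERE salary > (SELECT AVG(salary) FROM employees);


Subquery: AVG(salary) = 52857.14
Filtering: salary > 52857.14
  Mia (100000) -> MATCH
  Hank (60000) -> MATCH
  Nate (60000) -> MATCH


3 rows:
Mia, 100000
Hank, 60000
Nate, 60000


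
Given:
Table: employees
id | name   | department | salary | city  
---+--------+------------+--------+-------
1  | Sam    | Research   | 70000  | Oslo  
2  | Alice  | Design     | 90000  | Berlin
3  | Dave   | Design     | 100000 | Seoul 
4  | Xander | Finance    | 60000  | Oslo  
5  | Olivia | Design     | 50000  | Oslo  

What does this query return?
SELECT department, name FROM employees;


Projecting columns: department, name

5 rows:
Research, Sam
Design, Alice
Design, Dave
Finance, Xander
Design, Olivia


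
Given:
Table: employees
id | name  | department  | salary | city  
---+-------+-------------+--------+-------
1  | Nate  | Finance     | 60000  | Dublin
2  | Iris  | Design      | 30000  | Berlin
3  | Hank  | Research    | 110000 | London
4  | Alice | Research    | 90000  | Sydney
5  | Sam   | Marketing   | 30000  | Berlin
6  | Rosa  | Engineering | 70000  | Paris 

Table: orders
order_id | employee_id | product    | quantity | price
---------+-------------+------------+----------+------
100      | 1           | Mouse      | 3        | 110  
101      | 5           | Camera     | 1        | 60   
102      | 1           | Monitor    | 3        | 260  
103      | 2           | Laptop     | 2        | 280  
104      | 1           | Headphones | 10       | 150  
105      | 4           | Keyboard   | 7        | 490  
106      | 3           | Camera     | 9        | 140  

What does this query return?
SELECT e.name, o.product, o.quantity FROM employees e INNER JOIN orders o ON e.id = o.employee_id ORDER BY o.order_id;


Joining employees.id = orders.employee_id:
  employee Nate (id=1) -> order Mouse
  employee Sam (id=5) -> order Camera
  employee Nate (id=1) -> order Monitor
  employee Iris (id=2) -> order Laptop
  employee Nate (id=1) -> order Headphones
  employee Alice (id=4) -> order Keyboard
  employee Hank (id=3) -> order Camera


7 rows:
Nate, Mouse, 3
Sam, Camera, 1
Nate, Monitor, 3
Iris, Laptop, 2
Nate, Headphones, 10
Alice, Keyboard, 7
Hank, Camera, 9


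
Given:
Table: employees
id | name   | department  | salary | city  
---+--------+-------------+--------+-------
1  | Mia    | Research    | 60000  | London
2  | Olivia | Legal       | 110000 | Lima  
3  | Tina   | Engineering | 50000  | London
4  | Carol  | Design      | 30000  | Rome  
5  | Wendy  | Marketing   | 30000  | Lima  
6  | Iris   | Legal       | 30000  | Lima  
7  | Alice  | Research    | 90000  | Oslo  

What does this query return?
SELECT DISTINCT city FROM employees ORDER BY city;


All 'city' values (row order): London, Lima, London, Rome, Lima, Lima, Oslo
Removing duplicates leaves 4 unique value(s).

4 values:
Lima
London
Oslo
Rome


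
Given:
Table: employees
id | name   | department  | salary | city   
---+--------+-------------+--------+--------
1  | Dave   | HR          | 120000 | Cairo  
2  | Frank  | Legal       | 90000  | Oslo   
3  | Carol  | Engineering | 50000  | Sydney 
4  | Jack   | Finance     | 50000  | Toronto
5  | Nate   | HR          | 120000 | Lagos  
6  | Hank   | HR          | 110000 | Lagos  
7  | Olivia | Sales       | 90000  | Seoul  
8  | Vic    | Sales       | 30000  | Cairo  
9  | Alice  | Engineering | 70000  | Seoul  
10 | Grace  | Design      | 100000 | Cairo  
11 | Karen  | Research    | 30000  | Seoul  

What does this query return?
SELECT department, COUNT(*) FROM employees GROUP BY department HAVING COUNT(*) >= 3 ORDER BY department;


Groups with count >= 3:
  HR: 3 -> PASS
  Design: 1 -> filtered out
  Engineering: 2 -> filtered out
  Finance: 1 -> filtered out
  Legal: 1 -> filtered out
  Research: 1 -> filtered out
  Sales: 2 -> filtered out


1 groups:
HR, 3


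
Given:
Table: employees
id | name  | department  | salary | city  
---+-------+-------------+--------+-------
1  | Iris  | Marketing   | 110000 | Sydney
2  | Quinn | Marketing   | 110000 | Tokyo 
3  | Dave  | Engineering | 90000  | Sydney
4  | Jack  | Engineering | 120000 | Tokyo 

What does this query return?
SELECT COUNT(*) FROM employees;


COUNT(*) counts all rows

4


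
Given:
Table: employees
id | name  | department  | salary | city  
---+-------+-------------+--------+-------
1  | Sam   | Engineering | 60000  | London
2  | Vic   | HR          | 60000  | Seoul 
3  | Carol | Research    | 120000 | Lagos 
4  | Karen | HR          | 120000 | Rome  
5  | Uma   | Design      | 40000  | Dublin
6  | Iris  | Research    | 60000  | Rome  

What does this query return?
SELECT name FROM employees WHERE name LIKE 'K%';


LIKE 'K%' matches names starting with 'K'
Matching: 1

1 rows:
Karen


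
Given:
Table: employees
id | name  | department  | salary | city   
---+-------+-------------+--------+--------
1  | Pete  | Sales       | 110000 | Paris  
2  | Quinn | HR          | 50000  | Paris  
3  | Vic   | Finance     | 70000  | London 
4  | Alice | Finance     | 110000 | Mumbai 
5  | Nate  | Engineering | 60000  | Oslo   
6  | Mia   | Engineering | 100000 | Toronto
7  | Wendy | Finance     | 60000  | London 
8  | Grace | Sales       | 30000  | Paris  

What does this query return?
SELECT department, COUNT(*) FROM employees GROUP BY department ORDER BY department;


Assigning each row to its department group:
  Pete -> Sales
  Quinn -> HR
  Vic -> Finance
  Alice -> Finance
  Nate -> Engineering
  Mia -> Engineering
  Wendy -> Finance
  Grace -> Sales


4 groups:
Engineering, 2
Finance, 3
HR, 1
Sales, 2
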